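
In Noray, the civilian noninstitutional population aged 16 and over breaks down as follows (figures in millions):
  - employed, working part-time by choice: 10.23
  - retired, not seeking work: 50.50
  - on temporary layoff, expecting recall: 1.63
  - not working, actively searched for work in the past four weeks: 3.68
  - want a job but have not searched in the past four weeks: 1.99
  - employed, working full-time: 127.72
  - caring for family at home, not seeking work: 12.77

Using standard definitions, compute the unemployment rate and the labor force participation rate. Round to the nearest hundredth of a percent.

Employed = 10.23 + 127.72 = 137.95 million.
Unemployed = 1.63 + 3.68 = 5.31 million (jobless and actively searching, or on temporary layoff).
Labor force = 137.95 + 5.31 = 143.26 million.
Not in labor force = 50.50 + 1.99 + 12.77 = 65.26 million (those not working and not actively searching are outside the labor force — including those who want a job but have given up searching).
Civilian working-age population = 143.26 + 65.26 = 208.52 million.
Unemployment rate = 5.31 / 143.26 = 3.71%.
Labor force participation rate = 143.26 / 208.52 = 68.70%.

Unemployment rate ≈ 3.71%; labor force participation rate ≈ 68.70%.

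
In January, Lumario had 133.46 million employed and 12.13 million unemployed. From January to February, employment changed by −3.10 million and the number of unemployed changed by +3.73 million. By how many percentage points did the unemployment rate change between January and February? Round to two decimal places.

The unemployment rate changed by +2.52 percentage points.

January: labor force = 133.46 + 12.13 = 145.59; u = 12.13/145.59 = 8.33%.
February: labor force = 130.36 + 15.86 = 146.22; u = 15.86/146.22 = 10.85%.
Change = 10.85% − 8.33% = +2.52 pp.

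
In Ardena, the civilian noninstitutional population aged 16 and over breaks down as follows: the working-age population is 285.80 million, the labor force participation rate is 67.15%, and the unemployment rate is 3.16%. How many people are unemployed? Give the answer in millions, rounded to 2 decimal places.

About 6.06 million are unemployed.

Labor force = 0.6715 × 285.80 = 191.91 million.
Unemployed = 0.0316 × 191.91 ≈ 6.06 million.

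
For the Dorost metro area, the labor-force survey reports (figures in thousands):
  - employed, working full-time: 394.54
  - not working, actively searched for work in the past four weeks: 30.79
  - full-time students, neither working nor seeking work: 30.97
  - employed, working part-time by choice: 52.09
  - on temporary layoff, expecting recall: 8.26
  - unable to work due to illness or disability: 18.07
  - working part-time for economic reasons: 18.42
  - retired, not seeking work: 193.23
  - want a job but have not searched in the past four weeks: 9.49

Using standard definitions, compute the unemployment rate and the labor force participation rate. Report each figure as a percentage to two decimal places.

Unemployment rate ≈ 7.75%; labor force participation rate ≈ 66.69%.

Employed = 394.54 + 52.09 + 18.42 = 465.05 thousand (anyone who worked, including part-time for economic reasons, counts as employed).
Unemployed = 30.79 + 8.26 = 39.05 thousand (jobless and actively searching, or on temporary layoff).
Labor force = 465.05 + 39.05 = 504.10 thousand.
Not in labor force = 30.97 + 18.07 + 193.23 + 9.49 = 251.76 thousand (those not working and not actively searching are outside the labor force — including those who want a job but have given up searching).
Civilian working-age population = 504.10 + 251.76 = 755.86 thousand.
Unemployment rate = 39.05 / 504.10 = 7.75%.
Labor force participation rate = 504.10 / 755.86 = 66.69%.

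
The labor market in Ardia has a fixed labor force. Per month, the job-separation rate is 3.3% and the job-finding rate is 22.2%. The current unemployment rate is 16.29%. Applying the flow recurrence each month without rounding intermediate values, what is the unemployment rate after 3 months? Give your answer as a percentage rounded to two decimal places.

Unemployment rate after three months ≈ 14.33%.

With a fixed labor force, u_{t+1} = u_t + s·(1−u_t) − f·u_t = u_t·(1−s−f) + s.
Here 1−s−f = 0.745 and s = 0.033.
u_1 = 0.162900 × 0.745 + 0.033 = 0.154361.
u_2 = 0.154361 × 0.745 + 0.033 = 0.147999.
u_3 = 0.147999 × 0.745 + 0.033 = 0.143259.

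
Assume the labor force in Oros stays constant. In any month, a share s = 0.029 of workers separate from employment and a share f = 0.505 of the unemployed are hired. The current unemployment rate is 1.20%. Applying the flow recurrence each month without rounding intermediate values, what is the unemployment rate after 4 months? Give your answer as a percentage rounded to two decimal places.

With a fixed labor force, u_{t+1} = u_t + s·(1−u_t) − f·u_t = u_t·(1−s−f) + s.
Here 1−s−f = 0.466 and s = 0.029.
u_1 = 0.012000 × 0.466 + 0.029 = 0.034592.
u_2 = 0.034592 × 0.466 + 0.029 = 0.045120.
u_3 = 0.045120 × 0.466 + 0.029 = 0.050026.
u_4 = 0.050026 × 0.466 + 0.029 = 0.052312.

Unemployment rate after four months ≈ 5.23%.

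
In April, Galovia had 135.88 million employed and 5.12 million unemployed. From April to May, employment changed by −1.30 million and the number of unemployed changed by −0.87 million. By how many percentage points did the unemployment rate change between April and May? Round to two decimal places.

The unemployment rate changed by −0.57 percentage points.

April: labor force = 135.88 + 5.12 = 141.00; u = 5.12/141.00 = 3.63%.
May: labor force = 134.58 + 4.25 = 138.83; u = 4.25/138.83 = 3.06%.
Change = 3.06% − 3.63% = −0.57 pp.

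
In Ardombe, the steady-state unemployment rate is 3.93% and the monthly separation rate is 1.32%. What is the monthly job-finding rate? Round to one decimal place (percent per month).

From u* = s/(s+f): f = s·(1−u)/u.
f = 1.32 × (1 − 0.0393) / 0.0393 = 1.2681 / 0.0393 ≈ 32.3% per month.

Job-finding rate ≈ 32.3% per month.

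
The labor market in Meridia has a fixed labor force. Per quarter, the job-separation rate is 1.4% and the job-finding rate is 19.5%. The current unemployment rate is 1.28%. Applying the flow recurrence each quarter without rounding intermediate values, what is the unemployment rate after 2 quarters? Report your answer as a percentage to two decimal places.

Unemployment rate after two quarters ≈ 3.31%.

With a fixed labor force, u_{t+1} = u_t + s·(1−u_t) − f·u_t = u_t·(1−s−f) + s.
Here 1−s−f = 0.791 and s = 0.014.
u_1 = 0.012800 × 0.791 + 0.014 = 0.024125.
u_2 = 0.024125 × 0.791 + 0.014 = 0.033083.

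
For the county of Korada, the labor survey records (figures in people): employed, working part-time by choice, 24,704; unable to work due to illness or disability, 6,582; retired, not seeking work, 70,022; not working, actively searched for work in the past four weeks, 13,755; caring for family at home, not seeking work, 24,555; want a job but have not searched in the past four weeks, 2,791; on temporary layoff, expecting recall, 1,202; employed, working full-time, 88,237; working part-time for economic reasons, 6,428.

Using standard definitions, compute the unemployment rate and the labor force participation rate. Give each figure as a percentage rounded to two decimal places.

Employed = 24,704 + 88,237 + 6,428 = 119,369 (anyone who worked, including part-time for economic reasons, counts as employed).
Unemployed = 13,755 + 1,202 = 14,957 (jobless and actively searching, or on temporary layoff).
Labor force = 119,369 + 14,957 = 134,326.
Not in labor force = 6,582 + 70,022 + 24,555 + 2,791 = 103,950 (those not working and not actively searching are outside the labor force — including those who want a job but have given up searching).
Civilian working-age population = 134,326 + 103,950 = 238,276.
Unemployment rate = 14,957 / 134,326 = 11.13%.
Labor force participation rate = 134,326 / 238,276 = 56.37%.

Unemployment rate ≈ 11.13%; labor force participation rate ≈ 56.37%.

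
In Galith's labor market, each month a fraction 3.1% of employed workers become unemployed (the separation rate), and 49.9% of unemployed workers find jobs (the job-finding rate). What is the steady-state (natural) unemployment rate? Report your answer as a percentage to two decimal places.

Steady-state unemployment rate ≈ 5.85%.

At steady state the flows balance: s·E = f·U, so U/(E+U) = s/(s+f).
u* = 3.1 / (3.1 + 49.9) = 3.1 / 53.00 = 5.85%.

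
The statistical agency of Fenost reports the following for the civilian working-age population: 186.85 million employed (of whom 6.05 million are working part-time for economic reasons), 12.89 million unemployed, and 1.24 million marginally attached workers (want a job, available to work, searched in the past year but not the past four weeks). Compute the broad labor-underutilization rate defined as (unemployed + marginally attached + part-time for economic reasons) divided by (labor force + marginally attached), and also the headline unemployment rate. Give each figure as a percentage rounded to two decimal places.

Labor force = 186.85 + 12.89 = 199.74 million.
Numerator = 12.89 + 1.24 + 6.05 = 20.18 million.
Denominator = 199.74 + 1.24 = 200.98 million.
Broad rate = 20.18 / 200.98 = 10.04%.
Headline unemployment rate = 12.89 / 199.74 = 6.45%.

Broad underutilization rate ≈ 10.04%; headline unemployment rate ≈ 6.45%.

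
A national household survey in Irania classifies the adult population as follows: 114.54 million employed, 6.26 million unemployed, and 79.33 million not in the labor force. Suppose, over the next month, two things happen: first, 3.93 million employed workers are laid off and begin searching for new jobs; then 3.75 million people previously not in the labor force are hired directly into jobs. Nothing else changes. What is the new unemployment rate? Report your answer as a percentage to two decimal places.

New unemployment rate ≈ 8.18%.

Initially, labor force = 114.54 + 6.26 = 120.80 million, so u = 6.26/120.80 = 5.18%.
After the first change, employed falls and unemployed rises by 3.93; labor force unchanged → E = 110.61, U = 10.19, labor force = 120.80 million.
After the second change, employed and labor force both rise by 3.75; unemployed unchanged → E = 114.36, U = 10.19, labor force = 124.55 million.
New unemployment rate = 10.19 / 124.55 = 8.18%.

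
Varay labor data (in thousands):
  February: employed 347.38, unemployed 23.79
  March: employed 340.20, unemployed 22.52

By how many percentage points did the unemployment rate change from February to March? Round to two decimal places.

February: labor force = 347.38 + 23.79 = 371.17; u = 23.79/371.17 = 6.41%.
March: labor force = 340.20 + 22.52 = 362.72; u = 22.52/362.72 = 6.21%.
Change = 6.21% − 6.41% = −0.20 pp.

The unemployment rate changed by −0.20 percentage points.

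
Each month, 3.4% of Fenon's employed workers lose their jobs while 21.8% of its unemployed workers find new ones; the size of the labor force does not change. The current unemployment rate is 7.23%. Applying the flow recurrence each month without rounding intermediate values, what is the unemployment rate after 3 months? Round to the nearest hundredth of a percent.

With a fixed labor force, u_{t+1} = u_t + s·(1−u_t) − f·u_t = u_t·(1−s−f) + s.
Here 1−s−f = 0.748 and s = 0.034.
u_1 = 0.072300 × 0.748 + 0.034 = 0.088080.
u_2 = 0.088080 × 0.748 + 0.034 = 0.099884.
u_3 = 0.099884 × 0.748 + 0.034 = 0.108713.

Unemployment rate after three months ≈ 10.87%.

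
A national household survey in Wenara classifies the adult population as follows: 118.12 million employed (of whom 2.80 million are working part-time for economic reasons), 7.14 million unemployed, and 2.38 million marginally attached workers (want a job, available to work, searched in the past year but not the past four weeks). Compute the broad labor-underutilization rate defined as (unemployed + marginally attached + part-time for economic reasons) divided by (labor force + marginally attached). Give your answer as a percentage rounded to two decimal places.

Broad underutilization rate ≈ 9.65%.

Labor force = 118.12 + 7.14 = 125.26 million.
Numerator = 7.14 + 2.38 + 2.80 = 12.32 million.
Denominator = 125.26 + 2.38 = 127.64 million.
Broad rate = 12.32 / 127.64 = 9.65%.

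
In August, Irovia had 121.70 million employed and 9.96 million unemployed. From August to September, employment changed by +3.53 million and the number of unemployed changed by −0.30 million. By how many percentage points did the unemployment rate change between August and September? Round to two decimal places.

The unemployment rate changed by −0.40 percentage points.

August: labor force = 121.70 + 9.96 = 131.66; u = 9.96/131.66 = 7.56%.
September: labor force = 125.23 + 9.66 = 134.89; u = 9.66/134.89 = 7.16%.
Change = 7.16% − 7.56% = −0.40 pp.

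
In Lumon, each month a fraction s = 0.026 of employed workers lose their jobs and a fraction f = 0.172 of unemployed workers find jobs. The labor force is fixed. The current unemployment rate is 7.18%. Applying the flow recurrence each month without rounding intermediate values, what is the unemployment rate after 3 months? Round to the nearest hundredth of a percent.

With a fixed labor force, u_{t+1} = u_t + s·(1−u_t) − f·u_t = u_t·(1−s−f) + s.
Here 1−s−f = 0.802 and s = 0.026.
u_1 = 0.071800 × 0.802 + 0.026 = 0.083584.
u_2 = 0.083584 × 0.802 + 0.026 = 0.093034.
u_3 = 0.093034 × 0.802 + 0.026 = 0.100613.

Unemployment rate after three months ≈ 10.06%.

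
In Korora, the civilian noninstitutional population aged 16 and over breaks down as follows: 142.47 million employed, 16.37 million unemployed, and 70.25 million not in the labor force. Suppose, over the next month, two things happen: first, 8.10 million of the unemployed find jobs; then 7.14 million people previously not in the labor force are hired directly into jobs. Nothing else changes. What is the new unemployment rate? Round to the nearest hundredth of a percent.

New unemployment rate ≈ 4.98%.

Initially, labor force = 142.47 + 16.37 = 158.84 million, so u = 16.37/158.84 = 10.31%.
After the first change, unemployed falls and employed rises by 8.10; labor force unchanged → E = 150.57, U = 8.27, labor force = 158.84 million.
After the second change, employed and labor force both rise by 7.14; unemployed unchanged → E = 157.71, U = 8.27, labor force = 165.98 million.
New unemployment rate = 8.27 / 165.98 = 4.98%.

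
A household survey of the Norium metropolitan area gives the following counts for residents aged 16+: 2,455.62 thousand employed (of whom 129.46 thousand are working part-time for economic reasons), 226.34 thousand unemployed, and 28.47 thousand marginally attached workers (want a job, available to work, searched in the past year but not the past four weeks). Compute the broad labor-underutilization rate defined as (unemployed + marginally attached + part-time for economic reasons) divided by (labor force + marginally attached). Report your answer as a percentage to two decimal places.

Broad underutilization rate ≈ 14.18%.

Labor force = 2,455.62 + 226.34 = 2,681.96 thousand.
Numerator = 226.34 + 28.47 + 129.46 = 384.27 thousand.
Denominator = 2,681.96 + 28.47 = 2,710.43 thousand.
Broad rate = 384.27 / 2,710.43 = 14.18%.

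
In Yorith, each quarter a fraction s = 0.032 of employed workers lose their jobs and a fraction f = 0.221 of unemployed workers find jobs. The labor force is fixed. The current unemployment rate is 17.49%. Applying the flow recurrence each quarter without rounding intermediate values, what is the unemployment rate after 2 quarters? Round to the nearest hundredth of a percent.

With a fixed labor force, u_{t+1} = u_t + s·(1−u_t) − f·u_t = u_t·(1−s−f) + s.
Here 1−s−f = 0.747 and s = 0.032.
u_1 = 0.174900 × 0.747 + 0.032 = 0.162650.
u_2 = 0.162650 × 0.747 + 0.032 = 0.153500.

Unemployment rate after two quarters ≈ 15.35%.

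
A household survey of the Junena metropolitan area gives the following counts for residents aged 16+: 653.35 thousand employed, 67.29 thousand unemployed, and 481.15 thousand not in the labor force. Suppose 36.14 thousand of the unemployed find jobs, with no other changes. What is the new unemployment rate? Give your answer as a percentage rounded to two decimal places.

New unemployment rate ≈ 4.32%.

Initially, labor force = 653.35 + 67.29 = 720.64 thousand, so u = 67.29/720.64 = 9.34%.
After the change, unemployed falls and employed rises by 36.14; labor force unchanged → E = 689.49, U = 31.15, labor force = 720.64 thousand.
New unemployment rate = 31.15 / 720.64 = 4.32%.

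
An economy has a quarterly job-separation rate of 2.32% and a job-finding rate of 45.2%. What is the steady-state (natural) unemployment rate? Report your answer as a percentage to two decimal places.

Steady-state unemployment rate ≈ 4.88%.

At steady state the flows balance: s·E = f·U, so U/(E+U) = s/(s+f).
u* = 2.32 / (2.32 + 45.2) = 2.32 / 47.52 = 4.88%.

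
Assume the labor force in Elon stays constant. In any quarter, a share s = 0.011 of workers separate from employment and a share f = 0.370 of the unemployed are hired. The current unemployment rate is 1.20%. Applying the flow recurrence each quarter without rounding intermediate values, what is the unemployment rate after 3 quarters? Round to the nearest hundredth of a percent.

Unemployment rate after three quarters ≈ 2.49%.

With a fixed labor force, u_{t+1} = u_t + s·(1−u_t) − f·u_t = u_t·(1−s−f) + s.
Here 1−s−f = 0.619 and s = 0.011.
u_1 = 0.012000 × 0.619 + 0.011 = 0.018428.
u_2 = 0.018428 × 0.619 + 0.011 = 0.022407.
u_3 = 0.022407 × 0.619 + 0.011 = 0.024870.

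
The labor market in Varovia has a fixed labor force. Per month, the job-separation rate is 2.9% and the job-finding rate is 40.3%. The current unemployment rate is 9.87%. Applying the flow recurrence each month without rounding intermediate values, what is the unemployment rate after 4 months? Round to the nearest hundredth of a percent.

Unemployment rate after four months ≈ 7.04%.

With a fixed labor force, u_{t+1} = u_t + s·(1−u_t) − f·u_t = u_t·(1−s−f) + s.
Here 1−s−f = 0.568 and s = 0.029.
u_1 = 0.098700 × 0.568 + 0.029 = 0.085062.
u_2 = 0.085062 × 0.568 + 0.029 = 0.077315.
u_3 = 0.077315 × 0.568 + 0.029 = 0.072915.
u_4 = 0.072915 × 0.568 + 0.029 = 0.070416.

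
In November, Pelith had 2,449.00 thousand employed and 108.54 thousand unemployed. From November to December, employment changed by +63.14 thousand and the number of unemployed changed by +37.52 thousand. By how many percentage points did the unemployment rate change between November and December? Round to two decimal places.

November: labor force = 2,449.00 + 108.54 = 2,557.54; u = 108.54/2,557.54 = 4.24%.
December: labor force = 2,512.14 + 146.06 = 2,658.20; u = 146.06/2,658.20 = 5.49%.
Change = 5.49% − 4.24% = +1.25 pp.

The unemployment rate changed by +1.25 percentage points.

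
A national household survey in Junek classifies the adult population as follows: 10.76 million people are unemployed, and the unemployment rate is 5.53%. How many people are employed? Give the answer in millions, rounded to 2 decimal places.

Labor force = U / u = 10.76 / 0.0553 ≈ 194.58 million.
Employed = labor force − unemployed = 194.58 − 10.76 = 183.82 million.

About 183.82 million are employed.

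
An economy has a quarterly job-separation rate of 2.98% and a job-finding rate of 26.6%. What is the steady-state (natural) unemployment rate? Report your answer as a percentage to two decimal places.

Steady-state unemployment rate ≈ 10.07%.

At steady state the flows balance: s·E = f·U, so U/(E+U) = s/(s+f).
u* = 2.98 / (2.98 + 26.6) = 2.98 / 29.58 = 10.07%.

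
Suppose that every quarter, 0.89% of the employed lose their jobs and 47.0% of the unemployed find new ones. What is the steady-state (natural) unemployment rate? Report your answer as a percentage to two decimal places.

At steady state the flows balance: s·E = f·U, so U/(E+U) = s/(s+f).
u* = 0.89 / (0.89 + 47.0) = 0.89 / 47.89 = 1.86%.

Steady-state unemployment rate ≈ 1.86%.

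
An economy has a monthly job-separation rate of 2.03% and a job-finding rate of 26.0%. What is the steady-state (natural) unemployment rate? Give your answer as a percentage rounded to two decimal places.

At steady state the flows balance: s·E = f·U, so U/(E+U) = s/(s+f).
u* = 2.03 / (2.03 + 26.0) = 2.03 / 28.03 = 7.24%.

Steady-state unemployment rate ≈ 7.24%.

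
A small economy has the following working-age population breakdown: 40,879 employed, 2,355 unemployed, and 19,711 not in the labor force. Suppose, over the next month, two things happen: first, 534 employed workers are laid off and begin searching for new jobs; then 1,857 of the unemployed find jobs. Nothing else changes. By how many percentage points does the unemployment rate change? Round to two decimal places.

The unemployment rate changes by −3.06 percentage points.

Initially, labor force = 40,879 + 2,355 = 43,234, so u = 2,355/43,234 = 5.45%.
After the first change, employed falls and unemployed rises by 534; labor force unchanged → E = 40,345, U = 2,889, labor force = 43,234.
After the second change, unemployed falls and employed rises by 1,857; labor force unchanged → E = 42,202, U = 1,032, labor force = 43,234.
New unemployment rate = 1,032 / 43,234 = 2.39%.
Change = 2.39% − 5.45% = −3.06 percentage points.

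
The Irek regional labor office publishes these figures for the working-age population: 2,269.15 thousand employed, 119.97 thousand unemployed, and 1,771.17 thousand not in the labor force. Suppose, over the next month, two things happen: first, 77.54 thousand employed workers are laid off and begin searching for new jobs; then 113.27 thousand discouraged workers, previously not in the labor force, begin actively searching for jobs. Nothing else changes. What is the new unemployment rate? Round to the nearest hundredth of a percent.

Initially, labor force = 2,269.15 + 119.97 = 2,389.12 thousand, so u = 119.97/2,389.12 = 5.02%.
After the first change, employed falls and unemployed rises by 77.54; labor force unchanged → E = 2,191.61, U = 197.51, labor force = 2,389.12 thousand.
After the second change, unemployed and labor force both rise by 113.27 → E = 2,191.61, U = 310.78, labor force = 2,502.39 thousand.
New unemployment rate = 310.78 / 2,502.39 = 12.42%.

New unemployment rate ≈ 12.42%.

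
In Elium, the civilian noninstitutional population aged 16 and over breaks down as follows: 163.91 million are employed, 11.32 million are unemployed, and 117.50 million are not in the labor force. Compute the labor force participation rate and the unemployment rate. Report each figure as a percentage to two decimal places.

Labor force = employed + unemployed = 163.91 + 11.32 = 175.23 million.
Working-age population = 175.23 + 117.50 = 292.73 million.
Unemployment rate = 11.32 / 175.23 = 6.46%.
Labor force participation rate = 175.23 / 292.73 = 59.86%.

Labor force participation rate ≈ 59.86%; unemployment rate ≈ 6.46%.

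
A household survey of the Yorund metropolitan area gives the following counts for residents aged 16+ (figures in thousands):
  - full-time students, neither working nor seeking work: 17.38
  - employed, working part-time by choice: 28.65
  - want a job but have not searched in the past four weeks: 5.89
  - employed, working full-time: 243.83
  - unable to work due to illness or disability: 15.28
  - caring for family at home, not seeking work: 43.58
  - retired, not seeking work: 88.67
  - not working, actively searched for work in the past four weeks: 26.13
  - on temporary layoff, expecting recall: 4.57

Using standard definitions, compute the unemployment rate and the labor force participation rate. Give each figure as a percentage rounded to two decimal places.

Unemployment rate ≈ 10.13%; labor force participation rate ≈ 63.96%.

Employed = 28.65 + 243.83 = 272.48 thousand.
Unemployed = 26.13 + 4.57 = 30.70 thousand (jobless and actively searching, or on temporary layoff).
Labor force = 272.48 + 30.70 = 303.18 thousand.
Not in labor force = 17.38 + 5.89 + 15.28 + 43.58 + 88.67 = 170.80 thousand (those not working and not actively searching are outside the labor force — including those who want a job but have given up searching).
Civilian working-age population = 303.18 + 170.80 = 473.98 thousand.
Unemployment rate = 30.70 / 303.18 = 10.13%.
Labor force participation rate = 303.18 / 473.98 = 63.96%.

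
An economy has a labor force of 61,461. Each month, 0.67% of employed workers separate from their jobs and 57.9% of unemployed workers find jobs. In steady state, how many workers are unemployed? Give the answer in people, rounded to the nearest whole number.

About 703 are unemployed in steady state.

Steady-state unemployment rate u* = s/(s+f) = 0.67/(0.67+57.9) = 0.011439.
Unemployed = u* × labor force = 0.011439 × 61,461 ≈ 703.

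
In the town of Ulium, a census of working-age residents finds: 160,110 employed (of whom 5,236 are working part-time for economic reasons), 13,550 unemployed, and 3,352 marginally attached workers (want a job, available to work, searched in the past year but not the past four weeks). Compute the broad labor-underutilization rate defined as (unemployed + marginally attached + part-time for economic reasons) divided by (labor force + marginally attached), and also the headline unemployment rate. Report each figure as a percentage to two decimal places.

Labor force = 160,110 + 13,550 = 173,660.
Numerator = 13,550 + 3,352 + 5,236 = 22,138.
Denominator = 173,660 + 3,352 = 177,012.
Broad rate = 22,138 / 177,012 = 12.51%.
Headline unemployment rate = 13,550 / 173,660 = 7.80%.

Broad underutilization rate ≈ 12.51%; headline unemployment rate ≈ 7.80%.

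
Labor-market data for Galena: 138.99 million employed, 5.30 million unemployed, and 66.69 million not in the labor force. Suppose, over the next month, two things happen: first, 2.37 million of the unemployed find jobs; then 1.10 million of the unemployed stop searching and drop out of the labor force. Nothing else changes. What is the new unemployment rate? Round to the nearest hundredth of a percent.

Initially, labor force = 138.99 + 5.30 = 144.29 million, so u = 5.30/144.29 = 3.67%.
After the first change, unemployed falls and employed rises by 2.37; labor force unchanged → E = 141.36, U = 2.93, labor force = 144.29 million.
After the second change, unemployed and labor force both fall by 1.10 → E = 141.36, U = 1.83, labor force = 143.19 million.
New unemployment rate = 1.83 / 143.19 = 1.28%.

New unemployment rate ≈ 1.28%.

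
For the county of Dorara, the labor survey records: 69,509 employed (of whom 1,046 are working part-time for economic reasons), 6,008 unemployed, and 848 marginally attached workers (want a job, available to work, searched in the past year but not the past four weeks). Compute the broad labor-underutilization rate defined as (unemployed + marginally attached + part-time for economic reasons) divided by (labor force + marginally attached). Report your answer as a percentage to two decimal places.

Labor force = 69,509 + 6,008 = 75,517.
Numerator = 6,008 + 848 + 1,046 = 7,902.
Denominator = 75,517 + 848 = 76,365.
Broad rate = 7,902 / 76,365 = 10.35%.

Broad underutilization rate ≈ 10.35%.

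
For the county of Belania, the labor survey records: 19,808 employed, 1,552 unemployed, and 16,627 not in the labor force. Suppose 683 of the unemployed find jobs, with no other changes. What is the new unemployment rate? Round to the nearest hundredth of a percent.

New unemployment rate ≈ 4.07%.

Initially, labor force = 19,808 + 1,552 = 21,360, so u = 1,552/21,360 = 7.27%.
After the change, unemployed falls and employed rises by 683; labor force unchanged → E = 20,491, U = 869, labor force = 21,360.
New unemployment rate = 869 / 21,360 = 4.07%.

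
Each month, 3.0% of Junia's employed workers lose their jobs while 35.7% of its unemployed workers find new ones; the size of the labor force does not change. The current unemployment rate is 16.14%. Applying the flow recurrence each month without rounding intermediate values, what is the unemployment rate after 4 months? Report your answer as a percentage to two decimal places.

Unemployment rate after four months ≈ 8.94%.

With a fixed labor force, u_{t+1} = u_t + s·(1−u_t) − f·u_t = u_t·(1−s−f) + s.
Here 1−s−f = 0.613 and s = 0.030.
u_1 = 0.161400 × 0.613 + 0.030 = 0.128938.
u_2 = 0.128938 × 0.613 + 0.030 = 0.109039.
u_3 = 0.109039 × 0.613 + 0.030 = 0.096841.
u_4 = 0.096841 × 0.613 + 0.030 = 0.089364.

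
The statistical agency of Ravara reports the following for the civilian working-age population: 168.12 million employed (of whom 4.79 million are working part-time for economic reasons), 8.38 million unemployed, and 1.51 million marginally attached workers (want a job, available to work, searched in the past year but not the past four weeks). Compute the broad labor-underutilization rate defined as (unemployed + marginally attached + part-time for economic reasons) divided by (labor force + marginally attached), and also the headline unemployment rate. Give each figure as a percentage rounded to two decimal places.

Labor force = 168.12 + 8.38 = 176.50 million.
Numerator = 8.38 + 1.51 + 4.79 = 14.68 million.
Denominator = 176.50 + 1.51 = 178.01 million.
Broad rate = 14.68 / 178.01 = 8.25%.
Headline unemployment rate = 8.38 / 176.50 = 4.75%.

Broad underutilization rate ≈ 8.25%; headline unemployment rate ≈ 4.75%.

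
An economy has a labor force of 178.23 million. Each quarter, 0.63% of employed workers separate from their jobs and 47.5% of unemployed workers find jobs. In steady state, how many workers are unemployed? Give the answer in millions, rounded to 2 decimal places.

Steady-state unemployment rate u* = s/(s+f) = 0.63/(0.63+47.5) = 0.013090.
Unemployed = u* × labor force = 0.013090 × 178.23 ≈ 2.33 million.

About 2.33 million are unemployed in steady state.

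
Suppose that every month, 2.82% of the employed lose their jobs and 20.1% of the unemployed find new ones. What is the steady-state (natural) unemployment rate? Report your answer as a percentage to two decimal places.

At steady state the flows balance: s·E = f·U, so U/(E+U) = s/(s+f).
u* = 2.82 / (2.82 + 20.1) = 2.82 / 22.92 = 12.30%.

Steady-state unemployment rate ≈ 12.30%.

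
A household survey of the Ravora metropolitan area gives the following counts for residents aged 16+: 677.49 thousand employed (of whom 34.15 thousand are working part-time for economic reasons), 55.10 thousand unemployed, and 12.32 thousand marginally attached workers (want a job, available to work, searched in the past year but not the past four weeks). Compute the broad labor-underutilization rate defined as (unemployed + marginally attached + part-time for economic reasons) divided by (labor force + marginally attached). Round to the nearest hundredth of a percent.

Labor force = 677.49 + 55.10 = 732.59 thousand.
Numerator = 55.10 + 12.32 + 34.15 = 101.57 thousand.
Denominator = 732.59 + 12.32 = 744.91 thousand.
Broad rate = 101.57 / 744.91 = 13.64%.

Broad underutilization rate ≈ 13.64%.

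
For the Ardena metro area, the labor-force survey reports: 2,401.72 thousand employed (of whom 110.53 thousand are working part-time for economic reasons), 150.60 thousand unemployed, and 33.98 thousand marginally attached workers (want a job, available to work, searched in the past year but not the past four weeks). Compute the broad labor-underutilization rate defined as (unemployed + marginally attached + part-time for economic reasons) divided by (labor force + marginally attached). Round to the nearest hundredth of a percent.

Labor force = 2,401.72 + 150.60 = 2,552.32 thousand.
Numerator = 150.60 + 33.98 + 110.53 = 295.11 thousand.
Denominator = 2,552.32 + 33.98 = 2,586.30 thousand.
Broad rate = 295.11 / 2,586.30 = 11.41%.

Broad underutilization rate ≈ 11.41%.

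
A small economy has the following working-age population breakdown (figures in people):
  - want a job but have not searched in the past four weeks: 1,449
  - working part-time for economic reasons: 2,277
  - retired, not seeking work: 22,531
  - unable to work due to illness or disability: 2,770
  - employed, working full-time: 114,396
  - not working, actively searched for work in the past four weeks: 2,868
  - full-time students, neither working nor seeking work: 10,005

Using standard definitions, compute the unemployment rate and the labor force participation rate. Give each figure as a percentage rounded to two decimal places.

Unemployment rate ≈ 2.40%; labor force participation rate ≈ 76.48%.

Employed = 2,277 + 114,396 = 116,673 (anyone who worked, including part-time for economic reasons, counts as employed).
Unemployed = 2,868.
Labor force = 116,673 + 2,868 = 119,541.
Not in labor force = 1,449 + 22,531 + 2,770 + 10,005 = 36,755 (those not working and not actively searching are outside the labor force — including those who want a job but have given up searching).
Civilian working-age population = 119,541 + 36,755 = 156,296.
Unemployment rate = 2,868 / 119,541 = 2.40%.
Labor force participation rate = 119,541 / 156,296 = 76.48%.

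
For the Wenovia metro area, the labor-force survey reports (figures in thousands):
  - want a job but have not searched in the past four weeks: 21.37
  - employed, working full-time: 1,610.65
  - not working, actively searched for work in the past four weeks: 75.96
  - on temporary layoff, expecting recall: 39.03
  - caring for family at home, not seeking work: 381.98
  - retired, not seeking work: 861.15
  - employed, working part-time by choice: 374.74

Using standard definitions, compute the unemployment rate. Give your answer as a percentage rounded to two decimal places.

Employed = 1,610.65 + 374.74 = 1,985.39 thousand.
Unemployed = 75.96 + 39.03 = 114.99 thousand (jobless and actively searching, or on temporary layoff).
Labor force = 1,985.39 + 114.99 = 2,100.38 thousand.
Unemployment rate = 114.99 / 2,100.38 = 5.47%.

Unemployment rate ≈ 5.47%.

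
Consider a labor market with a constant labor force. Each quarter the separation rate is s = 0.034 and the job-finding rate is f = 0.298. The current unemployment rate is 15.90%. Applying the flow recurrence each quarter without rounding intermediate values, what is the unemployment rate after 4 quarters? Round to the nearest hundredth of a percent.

With a fixed labor force, u_{t+1} = u_t + s·(1−u_t) − f·u_t = u_t·(1−s−f) + s.
Here 1−s−f = 0.668 and s = 0.034.
u_1 = 0.159000 × 0.668 + 0.034 = 0.140212.
u_2 = 0.140212 × 0.668 + 0.034 = 0.127662.
u_3 = 0.127662 × 0.668 + 0.034 = 0.119278.
u_4 = 0.119278 × 0.668 + 0.034 = 0.113678.

Unemployment rate after four quarters ≈ 11.37%.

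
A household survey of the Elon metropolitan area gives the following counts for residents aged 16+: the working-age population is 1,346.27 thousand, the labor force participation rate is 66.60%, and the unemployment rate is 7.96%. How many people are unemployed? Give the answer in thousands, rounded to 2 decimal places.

About 71.37 thousand are unemployed.

Labor force = 0.6660 × 1,346.27 = 896.62 thousand.
Unemployed = 0.0796 × 896.62 ≈ 71.37 thousand.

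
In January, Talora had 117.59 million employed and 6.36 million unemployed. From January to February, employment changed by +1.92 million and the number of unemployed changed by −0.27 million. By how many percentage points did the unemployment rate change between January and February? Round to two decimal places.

The unemployment rate changed by −0.28 percentage points.

January: labor force = 117.59 + 6.36 = 123.95; u = 6.36/123.95 = 5.13%.
February: labor force = 119.51 + 6.09 = 125.60; u = 6.09/125.60 = 4.85%.
Change = 4.85% − 5.13% = −0.28 pp.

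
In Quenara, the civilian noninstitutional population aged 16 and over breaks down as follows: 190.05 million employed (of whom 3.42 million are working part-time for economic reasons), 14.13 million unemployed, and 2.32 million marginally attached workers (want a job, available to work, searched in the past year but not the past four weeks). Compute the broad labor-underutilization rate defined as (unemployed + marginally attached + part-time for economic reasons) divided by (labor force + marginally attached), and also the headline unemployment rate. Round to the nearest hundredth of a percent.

Labor force = 190.05 + 14.13 = 204.18 million.
Numerator = 14.13 + 2.32 + 3.42 = 19.87 million.
Denominator = 204.18 + 2.32 = 206.50 million.
Broad rate = 19.87 / 206.50 = 9.62%.
Headline unemployment rate = 14.13 / 204.18 = 6.92%.

Broad underutilization rate ≈ 9.62%; headline unemployment rate ≈ 6.92%.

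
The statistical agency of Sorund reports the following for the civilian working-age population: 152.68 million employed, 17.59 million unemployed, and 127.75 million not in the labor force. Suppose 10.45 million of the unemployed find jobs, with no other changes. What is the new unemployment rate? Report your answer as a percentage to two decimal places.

Initially, labor force = 152.68 + 17.59 = 170.27 million, so u = 17.59/170.27 = 10.33%.
After the change, unemployed falls and employed rises by 10.45; labor force unchanged → E = 163.13, U = 7.14, labor force = 170.27 million.
New unemployment rate = 7.14 / 170.27 = 4.19%.

New unemployment rate ≈ 4.19%.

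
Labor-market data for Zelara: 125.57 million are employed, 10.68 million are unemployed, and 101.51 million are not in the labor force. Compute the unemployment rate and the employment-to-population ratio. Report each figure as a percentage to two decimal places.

Labor force = employed + unemployed = 125.57 + 10.68 = 136.25 million.
Working-age population = 136.25 + 101.51 = 237.76 million.
Unemployment rate = 10.68 / 136.25 = 7.84%.
Employment-population ratio = 125.57 / 237.76 = 52.81%.

Unemployment rate ≈ 7.84%; employment-population ratio ≈ 52.81%.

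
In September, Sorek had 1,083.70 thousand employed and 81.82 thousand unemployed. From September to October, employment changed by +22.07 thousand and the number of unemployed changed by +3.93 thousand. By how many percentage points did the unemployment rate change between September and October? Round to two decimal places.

The unemployment rate changed by +0.18 percentage points.

September: labor force = 1,083.70 + 81.82 = 1,165.52; u = 81.82/1,165.52 = 7.02%.
October: labor force = 1,105.77 + 85.75 = 1,191.52; u = 85.75/1,191.52 = 7.20%.
Change = 7.20% − 7.02% = +0.18 pp.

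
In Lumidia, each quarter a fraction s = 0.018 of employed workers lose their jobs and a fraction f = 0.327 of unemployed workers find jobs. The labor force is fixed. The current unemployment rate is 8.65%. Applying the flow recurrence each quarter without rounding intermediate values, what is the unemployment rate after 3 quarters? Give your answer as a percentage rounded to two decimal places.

With a fixed labor force, u_{t+1} = u_t + s·(1−u_t) − f·u_t = u_t·(1−s−f) + s.
Here 1−s−f = 0.655 and s = 0.018.
u_1 = 0.086500 × 0.655 + 0.018 = 0.074658.
u_2 = 0.074658 × 0.655 + 0.018 = 0.066901.
u_3 = 0.066901 × 0.655 + 0.018 = 0.061820.

Unemployment rate after three quarters ≈ 6.18%.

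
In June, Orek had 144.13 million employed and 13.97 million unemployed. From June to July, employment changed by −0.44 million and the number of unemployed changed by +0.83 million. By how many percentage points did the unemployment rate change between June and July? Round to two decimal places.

June: labor force = 144.13 + 13.97 = 158.10; u = 13.97/158.10 = 8.84%.
July: labor force = 143.69 + 14.80 = 158.49; u = 14.80/158.49 = 9.34%.
Change = 9.34% − 8.84% = +0.50 pp.

The unemployment rate changed by +0.50 percentage points.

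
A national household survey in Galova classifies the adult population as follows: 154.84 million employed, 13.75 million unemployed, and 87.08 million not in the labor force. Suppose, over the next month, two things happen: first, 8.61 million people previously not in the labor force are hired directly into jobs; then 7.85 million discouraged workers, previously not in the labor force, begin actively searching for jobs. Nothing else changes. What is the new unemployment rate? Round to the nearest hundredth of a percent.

New unemployment rate ≈ 11.67%.

Initially, labor force = 154.84 + 13.75 = 168.59 million, so u = 13.75/168.59 = 8.16%.
After the first change, employed and labor force both rise by 8.61; unemployed unchanged → E = 163.45, U = 13.75, labor force = 177.20 million.
After the second change, unemployed and labor force both rise by 7.85 → E = 163.45, U = 21.60, labor force = 185.05 million.
New unemployment rate = 21.60 / 185.05 = 11.67%.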